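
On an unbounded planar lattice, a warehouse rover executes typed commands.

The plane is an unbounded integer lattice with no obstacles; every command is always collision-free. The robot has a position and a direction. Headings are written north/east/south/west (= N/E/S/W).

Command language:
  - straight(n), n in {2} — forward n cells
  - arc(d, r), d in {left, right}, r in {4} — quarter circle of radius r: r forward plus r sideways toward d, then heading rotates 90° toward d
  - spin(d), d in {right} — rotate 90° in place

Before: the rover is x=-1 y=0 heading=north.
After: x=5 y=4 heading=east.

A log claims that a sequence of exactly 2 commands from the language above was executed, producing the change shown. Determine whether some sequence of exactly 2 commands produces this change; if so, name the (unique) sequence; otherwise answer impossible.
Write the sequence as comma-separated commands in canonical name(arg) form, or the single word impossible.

arc(right, 4), straight(2)

key: cell and facing (now E) both changed — the 2 commands mix motion and turning
from: x=-1 y=0 heading=north
t=1 arc(right, 4) ⇒ x=3 y=4 heading=east
t=2 straight(2) ⇒ x=5 y=4 heading=east
no other 2-command option fits: unique.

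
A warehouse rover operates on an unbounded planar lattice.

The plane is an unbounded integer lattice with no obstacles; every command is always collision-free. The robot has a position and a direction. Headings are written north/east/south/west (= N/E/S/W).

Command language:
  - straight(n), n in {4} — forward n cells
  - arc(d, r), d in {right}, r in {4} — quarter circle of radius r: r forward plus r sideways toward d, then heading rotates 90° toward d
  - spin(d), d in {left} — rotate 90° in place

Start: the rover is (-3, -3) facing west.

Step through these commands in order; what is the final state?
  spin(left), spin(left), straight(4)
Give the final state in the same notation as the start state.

start: (-3, -3) facing west
[1] after spin(left): (-3, -3) facing south
[2] after spin(left): (-3, -3) facing east
[3] after straight(4): (1, -3) facing east

(1, -3) facing east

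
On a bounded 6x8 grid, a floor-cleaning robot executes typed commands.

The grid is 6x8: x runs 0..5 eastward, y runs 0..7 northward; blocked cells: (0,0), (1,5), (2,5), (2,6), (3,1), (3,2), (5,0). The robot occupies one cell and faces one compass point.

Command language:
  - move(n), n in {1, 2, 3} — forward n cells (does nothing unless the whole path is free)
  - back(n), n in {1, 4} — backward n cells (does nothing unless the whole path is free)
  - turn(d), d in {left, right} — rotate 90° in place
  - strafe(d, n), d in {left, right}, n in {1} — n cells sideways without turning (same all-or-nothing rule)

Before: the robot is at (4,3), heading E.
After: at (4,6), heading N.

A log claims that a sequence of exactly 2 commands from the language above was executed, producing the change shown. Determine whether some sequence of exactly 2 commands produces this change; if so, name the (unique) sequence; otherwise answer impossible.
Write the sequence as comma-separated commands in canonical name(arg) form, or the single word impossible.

key: cell and facing (now N) both changed — the 2 commands mix motion and turning
t0: at (4,3), heading E
step 1 (turn(left)): at (4,3), heading N
step 2 (move(3)): at (4,6), heading N
uniquely the one of 81 2-step routes that fits.

turn(left), move(3)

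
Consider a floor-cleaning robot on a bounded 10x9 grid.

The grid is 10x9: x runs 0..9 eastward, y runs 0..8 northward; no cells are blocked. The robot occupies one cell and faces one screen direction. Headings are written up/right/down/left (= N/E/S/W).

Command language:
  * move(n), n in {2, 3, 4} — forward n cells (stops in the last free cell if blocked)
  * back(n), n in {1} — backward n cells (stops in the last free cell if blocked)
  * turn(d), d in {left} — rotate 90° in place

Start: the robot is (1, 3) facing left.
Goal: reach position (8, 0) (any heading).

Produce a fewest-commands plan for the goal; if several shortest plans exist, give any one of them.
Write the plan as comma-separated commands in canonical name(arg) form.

turn(left), move(3), turn(left), move(3), move(4)

start: (1, 3) facing left
[1] after turn(left): (1, 3) facing down
[2] after move(3): (1, 0) facing down
[3] after turn(left): (1, 0) facing right
[4] after move(3): (4, 0) facing right
[5] after move(4): (8, 0) facing right
no 4-step plan works, so 5 is optimal.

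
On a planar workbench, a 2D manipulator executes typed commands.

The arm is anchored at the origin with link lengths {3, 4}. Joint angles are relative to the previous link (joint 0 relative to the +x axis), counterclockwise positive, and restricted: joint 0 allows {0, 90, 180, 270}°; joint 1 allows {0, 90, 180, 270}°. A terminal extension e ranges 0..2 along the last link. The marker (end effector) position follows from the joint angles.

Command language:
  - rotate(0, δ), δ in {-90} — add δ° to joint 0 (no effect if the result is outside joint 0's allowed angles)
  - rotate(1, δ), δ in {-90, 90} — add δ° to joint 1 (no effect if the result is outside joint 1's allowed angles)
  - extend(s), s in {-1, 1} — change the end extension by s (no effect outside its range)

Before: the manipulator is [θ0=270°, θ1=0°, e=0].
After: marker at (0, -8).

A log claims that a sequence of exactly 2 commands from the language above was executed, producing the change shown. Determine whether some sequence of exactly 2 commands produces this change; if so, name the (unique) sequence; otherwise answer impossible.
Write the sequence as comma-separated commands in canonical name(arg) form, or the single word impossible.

key: running extend(1) before extend(-1) would end elsewhere — order is forced
start: [θ0=270°, θ1=0°, e=0]
1. extend(-1) → [θ0=270°, θ1=0°, e=0]
2. extend(1) → [θ0=270°, θ1=0°, e=1]
no other 2-command option fits: unique.

extend(-1), extend(1)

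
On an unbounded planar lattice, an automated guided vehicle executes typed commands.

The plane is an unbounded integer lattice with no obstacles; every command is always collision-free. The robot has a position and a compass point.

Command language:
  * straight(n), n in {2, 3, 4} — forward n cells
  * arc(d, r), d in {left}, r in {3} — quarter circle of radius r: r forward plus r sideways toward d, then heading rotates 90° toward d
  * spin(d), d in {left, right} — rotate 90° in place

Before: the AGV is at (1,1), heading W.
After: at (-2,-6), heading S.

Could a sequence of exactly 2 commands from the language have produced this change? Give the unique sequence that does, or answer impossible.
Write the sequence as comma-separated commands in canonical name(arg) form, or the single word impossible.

arc(left, 3), straight(4)

key: order matters: swapping arc(left, 3) and straight(4) lands elsewhere
begin: at (1,1), heading W
1. arc(left, 3) → at (-2,-2), heading S
2. straight(4) → at (-2,-6), heading S
no other 2-command option fits: unique.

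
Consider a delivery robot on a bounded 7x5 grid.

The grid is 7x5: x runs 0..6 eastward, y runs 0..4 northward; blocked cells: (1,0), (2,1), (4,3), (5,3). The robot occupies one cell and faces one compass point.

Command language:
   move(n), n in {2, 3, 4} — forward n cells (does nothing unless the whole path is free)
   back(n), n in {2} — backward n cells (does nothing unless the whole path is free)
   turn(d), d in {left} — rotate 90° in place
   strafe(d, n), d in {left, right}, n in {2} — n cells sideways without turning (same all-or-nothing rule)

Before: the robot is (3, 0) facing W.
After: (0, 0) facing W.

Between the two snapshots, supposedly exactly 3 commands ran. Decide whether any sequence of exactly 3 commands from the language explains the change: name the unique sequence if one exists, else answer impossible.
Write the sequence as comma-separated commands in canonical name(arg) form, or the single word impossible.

strafe(right, 2), move(3), strafe(left, 2)

key: still facing W at the end — nothing in the sequence rotates
start: (3, 0) facing W
1. strafe(right, 2) → (3, 2) facing W
2. move(3) → (0, 2) facing W
3. strafe(left, 2) → (0, 0) facing W
no other 3-command option fits: unique.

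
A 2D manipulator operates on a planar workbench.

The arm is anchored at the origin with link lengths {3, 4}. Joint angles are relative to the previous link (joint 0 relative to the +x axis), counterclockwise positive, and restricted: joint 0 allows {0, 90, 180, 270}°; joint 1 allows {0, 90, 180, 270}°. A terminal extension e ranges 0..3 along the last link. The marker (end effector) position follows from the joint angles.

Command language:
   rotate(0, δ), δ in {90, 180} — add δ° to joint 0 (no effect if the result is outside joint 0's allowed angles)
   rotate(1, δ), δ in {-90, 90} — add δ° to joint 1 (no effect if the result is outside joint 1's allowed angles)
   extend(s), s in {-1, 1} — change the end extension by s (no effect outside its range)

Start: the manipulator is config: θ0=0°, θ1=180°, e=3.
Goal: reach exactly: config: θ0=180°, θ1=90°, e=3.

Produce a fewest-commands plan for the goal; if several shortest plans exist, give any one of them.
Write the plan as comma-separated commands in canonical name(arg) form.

rotate(0, 180), rotate(1, -90)

begin: config: θ0=0°, θ1=180°, e=3
[1] after rotate(0, 180): config: θ0=180°, θ1=180°, e=3
[2] after rotate(1, -90): config: θ0=180°, θ1=90°, e=3
nothing shorter than 2 reaches the goal.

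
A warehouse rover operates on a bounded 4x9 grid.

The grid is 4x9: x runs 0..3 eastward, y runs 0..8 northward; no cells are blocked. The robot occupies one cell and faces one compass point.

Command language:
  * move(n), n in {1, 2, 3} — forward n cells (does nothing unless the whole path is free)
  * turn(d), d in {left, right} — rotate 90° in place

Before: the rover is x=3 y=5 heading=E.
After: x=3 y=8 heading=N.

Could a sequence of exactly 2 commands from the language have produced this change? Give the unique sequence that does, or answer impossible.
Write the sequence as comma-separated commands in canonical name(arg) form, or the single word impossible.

key: running move(3) before turn(left) would end elsewhere — order is forced
initial: x=3 y=5 heading=E
t=1 turn(left) ⇒ x=3 y=5 heading=N
t=2 move(3) ⇒ x=3 y=8 heading=N
all 25 alternatives checked — unique.

turn(left), move(3)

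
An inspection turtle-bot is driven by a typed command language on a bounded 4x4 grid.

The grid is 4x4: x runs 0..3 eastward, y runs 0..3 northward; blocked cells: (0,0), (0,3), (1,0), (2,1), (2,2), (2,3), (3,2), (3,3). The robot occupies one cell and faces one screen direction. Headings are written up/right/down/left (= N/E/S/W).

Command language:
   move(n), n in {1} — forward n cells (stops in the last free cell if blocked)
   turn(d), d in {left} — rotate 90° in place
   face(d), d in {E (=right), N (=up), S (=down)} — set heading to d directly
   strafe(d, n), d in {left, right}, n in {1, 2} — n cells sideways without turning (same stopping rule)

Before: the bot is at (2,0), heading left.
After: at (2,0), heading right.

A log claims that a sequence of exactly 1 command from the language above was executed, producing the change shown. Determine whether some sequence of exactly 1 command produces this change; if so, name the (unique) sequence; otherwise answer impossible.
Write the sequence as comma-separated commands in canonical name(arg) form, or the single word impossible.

face(E)

key: (2,0) unchanged — the single command moves nothing
t0: at (2,0), heading left
[1] after face(E): at (2,0), heading right
uniquely the one of 9 1-step routes that fits.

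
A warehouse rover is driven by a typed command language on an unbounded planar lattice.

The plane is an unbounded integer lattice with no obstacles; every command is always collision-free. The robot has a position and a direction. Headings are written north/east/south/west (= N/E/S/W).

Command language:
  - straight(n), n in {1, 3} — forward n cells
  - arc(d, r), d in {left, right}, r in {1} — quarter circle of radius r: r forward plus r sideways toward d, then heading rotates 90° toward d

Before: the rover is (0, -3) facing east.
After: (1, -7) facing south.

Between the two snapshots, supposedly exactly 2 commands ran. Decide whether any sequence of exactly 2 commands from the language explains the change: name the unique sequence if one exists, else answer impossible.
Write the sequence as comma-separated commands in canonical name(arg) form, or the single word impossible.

arc(right, 1), straight(3)

key: position moved to (1,-7) AND the heading swung to S — translation plus rotation needed
initial: (0, -3) facing east
1. arc(right, 1) → (1, -4) facing south
2. straight(3) → (1, -7) facing south
no rival 2-sequence matches.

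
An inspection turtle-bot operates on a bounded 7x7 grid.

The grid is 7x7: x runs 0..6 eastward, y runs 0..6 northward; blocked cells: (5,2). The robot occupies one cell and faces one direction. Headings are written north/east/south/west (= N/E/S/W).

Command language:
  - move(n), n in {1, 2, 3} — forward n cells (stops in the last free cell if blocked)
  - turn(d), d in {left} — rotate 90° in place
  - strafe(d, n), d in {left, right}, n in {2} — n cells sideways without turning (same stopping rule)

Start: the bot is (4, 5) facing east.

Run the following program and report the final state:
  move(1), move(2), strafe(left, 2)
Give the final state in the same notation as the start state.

(6, 6) facing east

from: (4, 5) facing east
t=1 move(1) ⇒ (5, 5) facing east
t=2 move(2) ⇒ (6, 5) facing east
t=3 strafe(left, 2) ⇒ (6, 6) facing east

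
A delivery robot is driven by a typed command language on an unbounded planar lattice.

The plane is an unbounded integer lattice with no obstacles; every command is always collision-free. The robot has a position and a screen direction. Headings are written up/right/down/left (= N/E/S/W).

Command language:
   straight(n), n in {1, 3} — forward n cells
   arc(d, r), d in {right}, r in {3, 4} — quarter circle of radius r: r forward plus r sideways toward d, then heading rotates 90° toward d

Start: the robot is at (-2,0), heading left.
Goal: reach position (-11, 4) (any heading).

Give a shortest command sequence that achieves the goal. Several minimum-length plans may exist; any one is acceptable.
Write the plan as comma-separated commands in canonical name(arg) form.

begin: at (-2,0), heading left
[1] after straight(3): at (-5,0), heading left
[2] after straight(3): at (-8,0), heading left
[3] after arc(right, 3): at (-11,3), heading up
[4] after straight(1): at (-11,4), heading up
shorter routes all fall short; 4 is best.

straight(3), straight(3), arc(right, 3), straight(1)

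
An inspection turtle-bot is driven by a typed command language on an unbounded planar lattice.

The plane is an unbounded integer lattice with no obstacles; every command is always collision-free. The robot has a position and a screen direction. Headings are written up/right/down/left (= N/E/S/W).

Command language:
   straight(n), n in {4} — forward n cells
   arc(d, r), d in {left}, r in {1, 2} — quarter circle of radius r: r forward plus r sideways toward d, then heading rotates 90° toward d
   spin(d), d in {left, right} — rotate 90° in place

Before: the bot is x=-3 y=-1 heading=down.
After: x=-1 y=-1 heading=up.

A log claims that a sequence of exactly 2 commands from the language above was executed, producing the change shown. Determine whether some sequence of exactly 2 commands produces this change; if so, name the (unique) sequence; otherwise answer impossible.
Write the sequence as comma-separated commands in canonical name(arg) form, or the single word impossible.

key: position moved to (-1,-1) AND the heading swung to N — translation plus rotation needed
initial: x=-3 y=-1 heading=down
t=1 arc(left, 1) ⇒ x=-2 y=-2 heading=right
t=2 arc(left, 1) ⇒ x=-1 y=-1 heading=up
uniquely the one of 25 2-step routes that fits.

arc(left, 1), arc(left, 1)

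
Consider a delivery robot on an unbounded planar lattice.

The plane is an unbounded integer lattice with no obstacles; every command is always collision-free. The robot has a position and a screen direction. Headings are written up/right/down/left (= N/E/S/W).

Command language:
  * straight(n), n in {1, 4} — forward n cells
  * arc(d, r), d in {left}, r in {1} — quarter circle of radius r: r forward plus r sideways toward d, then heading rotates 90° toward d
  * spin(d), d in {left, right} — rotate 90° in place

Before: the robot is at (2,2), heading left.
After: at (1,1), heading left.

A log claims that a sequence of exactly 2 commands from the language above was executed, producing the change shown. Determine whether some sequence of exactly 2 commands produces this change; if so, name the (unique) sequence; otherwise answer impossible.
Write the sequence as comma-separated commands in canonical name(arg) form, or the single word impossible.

key: still facing W at the end — net rotation zero over 2 steps
start: at (2,2), heading left
1. arc(left, 1) → at (1,1), heading down
2. spin(right) → at (1,1), heading left
uniquely the one of 25 2-step routes that fits.

arc(left, 1), spin(right)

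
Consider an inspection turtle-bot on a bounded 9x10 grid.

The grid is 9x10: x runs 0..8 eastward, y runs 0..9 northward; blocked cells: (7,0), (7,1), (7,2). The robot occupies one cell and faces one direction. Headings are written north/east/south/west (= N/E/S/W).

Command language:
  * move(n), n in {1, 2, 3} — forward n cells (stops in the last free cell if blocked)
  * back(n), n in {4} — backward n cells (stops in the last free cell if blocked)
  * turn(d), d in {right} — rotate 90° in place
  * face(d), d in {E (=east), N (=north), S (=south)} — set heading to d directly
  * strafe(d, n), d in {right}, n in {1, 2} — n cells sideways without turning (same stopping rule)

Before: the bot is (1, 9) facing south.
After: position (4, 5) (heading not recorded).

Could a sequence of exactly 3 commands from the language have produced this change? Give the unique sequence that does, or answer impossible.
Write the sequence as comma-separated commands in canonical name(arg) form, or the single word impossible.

impossible

no 3-step route produces this change.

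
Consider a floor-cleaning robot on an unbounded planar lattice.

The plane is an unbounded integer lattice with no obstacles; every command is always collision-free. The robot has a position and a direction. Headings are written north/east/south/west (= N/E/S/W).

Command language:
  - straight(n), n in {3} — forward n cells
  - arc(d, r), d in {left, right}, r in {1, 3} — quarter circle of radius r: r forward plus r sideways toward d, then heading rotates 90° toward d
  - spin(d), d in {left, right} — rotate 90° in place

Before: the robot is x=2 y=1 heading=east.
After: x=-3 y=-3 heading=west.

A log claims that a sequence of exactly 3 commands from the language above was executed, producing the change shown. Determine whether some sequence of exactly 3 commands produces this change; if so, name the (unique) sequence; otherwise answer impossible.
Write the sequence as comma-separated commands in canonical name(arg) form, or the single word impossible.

arc(right, 1), arc(right, 3), straight(3)

key: cell and facing (now W) both changed — the 3 commands mix motion and turning
begin: x=2 y=1 heading=east
step 1 (arc(right, 1)): x=3 y=0 heading=south
step 2 (arc(right, 3)): x=0 y=-3 heading=west
step 3 (straight(3)): x=-3 y=-3 heading=west
uniquely the one of 343 3-step routes that fits.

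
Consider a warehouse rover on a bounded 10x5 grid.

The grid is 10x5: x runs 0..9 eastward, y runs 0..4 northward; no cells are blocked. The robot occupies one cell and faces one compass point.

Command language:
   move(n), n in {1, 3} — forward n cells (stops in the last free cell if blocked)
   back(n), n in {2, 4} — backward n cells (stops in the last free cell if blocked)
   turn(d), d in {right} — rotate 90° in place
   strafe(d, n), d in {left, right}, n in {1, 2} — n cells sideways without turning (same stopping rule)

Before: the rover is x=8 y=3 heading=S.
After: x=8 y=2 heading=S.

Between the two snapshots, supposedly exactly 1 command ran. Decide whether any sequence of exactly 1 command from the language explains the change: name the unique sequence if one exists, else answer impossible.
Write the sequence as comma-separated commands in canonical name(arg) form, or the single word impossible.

key: still facing S — the one step turns nothing
begin: x=8 y=3 heading=S
t=1 move(1) ⇒ x=8 y=2 heading=S
no other 1-command option fits: unique.

move(1)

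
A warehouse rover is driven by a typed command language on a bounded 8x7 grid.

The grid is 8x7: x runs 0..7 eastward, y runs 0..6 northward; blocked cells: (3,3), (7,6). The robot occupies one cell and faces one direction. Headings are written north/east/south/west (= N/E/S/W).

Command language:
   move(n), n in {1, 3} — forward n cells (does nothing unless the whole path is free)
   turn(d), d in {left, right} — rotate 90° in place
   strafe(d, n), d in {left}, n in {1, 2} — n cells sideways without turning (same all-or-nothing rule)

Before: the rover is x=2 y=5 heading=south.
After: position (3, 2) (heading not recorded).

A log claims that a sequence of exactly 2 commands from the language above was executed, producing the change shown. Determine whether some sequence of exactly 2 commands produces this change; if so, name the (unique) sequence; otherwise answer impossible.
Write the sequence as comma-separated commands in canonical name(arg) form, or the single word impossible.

move(3), strafe(left, 1)

key: running strafe(left, 1) before move(3) would end elsewhere — order is forced
begin: x=2 y=5 heading=south
[1] after move(3): x=2 y=2 heading=south
[2] after strafe(left, 1): x=3 y=2 heading=south
no other 2-command option fits: unique.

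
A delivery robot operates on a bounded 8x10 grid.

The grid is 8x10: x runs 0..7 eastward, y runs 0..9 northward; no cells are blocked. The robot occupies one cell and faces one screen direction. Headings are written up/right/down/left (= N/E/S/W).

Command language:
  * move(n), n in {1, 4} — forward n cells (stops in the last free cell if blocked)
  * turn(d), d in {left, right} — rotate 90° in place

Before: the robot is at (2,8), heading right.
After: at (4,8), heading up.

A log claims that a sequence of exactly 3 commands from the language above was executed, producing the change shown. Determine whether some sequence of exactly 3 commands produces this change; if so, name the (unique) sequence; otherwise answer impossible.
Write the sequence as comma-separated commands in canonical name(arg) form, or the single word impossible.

move(1), move(1), turn(left)

key: cell and facing (now N) both changed — the 3 commands mix motion and turning
from: at (2,8), heading right
step 1 (move(1)): at (3,8), heading right
step 2 (move(1)): at (4,8), heading right
step 3 (turn(left)): at (4,8), heading up
no other 3-command option fits: unique.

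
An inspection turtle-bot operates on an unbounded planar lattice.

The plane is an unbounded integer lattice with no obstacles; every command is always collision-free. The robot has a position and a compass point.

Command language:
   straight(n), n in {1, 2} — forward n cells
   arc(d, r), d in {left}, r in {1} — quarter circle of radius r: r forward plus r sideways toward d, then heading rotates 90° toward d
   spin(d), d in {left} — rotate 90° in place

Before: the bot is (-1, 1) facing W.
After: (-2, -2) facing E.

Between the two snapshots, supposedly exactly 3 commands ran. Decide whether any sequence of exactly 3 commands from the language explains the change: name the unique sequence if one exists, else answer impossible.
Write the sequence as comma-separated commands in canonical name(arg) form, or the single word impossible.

arc(left, 1), straight(2), spin(left)

key: running spin(left) before arc(left, 1) would end elsewhere — order is forced
t0: (-1, 1) facing W
[1] after arc(left, 1): (-2, 0) facing S
[2] after straight(2): (-2, -2) facing S
[3] after spin(left): (-2, -2) facing E
uniquely the one of 64 3-step routes that fits.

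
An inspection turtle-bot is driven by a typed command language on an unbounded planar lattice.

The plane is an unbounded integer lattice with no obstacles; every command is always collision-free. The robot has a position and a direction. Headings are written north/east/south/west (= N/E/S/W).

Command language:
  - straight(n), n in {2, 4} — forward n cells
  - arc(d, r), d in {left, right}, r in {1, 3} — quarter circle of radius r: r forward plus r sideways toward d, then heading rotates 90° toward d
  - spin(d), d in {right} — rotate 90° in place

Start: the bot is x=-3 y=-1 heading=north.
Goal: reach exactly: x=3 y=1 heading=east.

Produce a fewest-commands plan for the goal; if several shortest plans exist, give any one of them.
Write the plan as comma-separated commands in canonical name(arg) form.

straight(2), spin(right), straight(2), straight(4)

t0: x=-3 y=-1 heading=north
step 1 (straight(2)): x=-3 y=1 heading=north
step 2 (spin(right)): x=-3 y=1 heading=east
step 3 (straight(2)): x=-1 y=1 heading=east
step 4 (straight(4)): x=3 y=1 heading=east
minimal: 4 command(s), checked below 4.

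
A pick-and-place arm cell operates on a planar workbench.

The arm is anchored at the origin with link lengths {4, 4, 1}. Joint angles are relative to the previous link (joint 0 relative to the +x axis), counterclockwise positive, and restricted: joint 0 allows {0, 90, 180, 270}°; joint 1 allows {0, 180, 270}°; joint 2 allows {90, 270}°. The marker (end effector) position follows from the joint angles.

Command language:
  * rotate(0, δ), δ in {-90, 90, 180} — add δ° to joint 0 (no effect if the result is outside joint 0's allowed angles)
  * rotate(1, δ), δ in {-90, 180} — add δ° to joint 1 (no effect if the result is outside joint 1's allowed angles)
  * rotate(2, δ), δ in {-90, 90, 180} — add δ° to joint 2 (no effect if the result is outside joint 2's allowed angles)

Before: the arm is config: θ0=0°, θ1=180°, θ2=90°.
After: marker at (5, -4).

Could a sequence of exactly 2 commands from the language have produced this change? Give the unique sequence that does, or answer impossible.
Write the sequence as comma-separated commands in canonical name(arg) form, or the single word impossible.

rotate(1, 180), rotate(1, -90)

key: running rotate(1, -90) before rotate(1, 180) would end elsewhere — order is forced
initial: config: θ0=0°, θ1=180°, θ2=90°
1. rotate(1, 180) → config: θ0=0°, θ1=0°, θ2=90°
2. rotate(1, -90) → config: θ0=0°, θ1=270°, θ2=90°
no other 2-command option fits: unique.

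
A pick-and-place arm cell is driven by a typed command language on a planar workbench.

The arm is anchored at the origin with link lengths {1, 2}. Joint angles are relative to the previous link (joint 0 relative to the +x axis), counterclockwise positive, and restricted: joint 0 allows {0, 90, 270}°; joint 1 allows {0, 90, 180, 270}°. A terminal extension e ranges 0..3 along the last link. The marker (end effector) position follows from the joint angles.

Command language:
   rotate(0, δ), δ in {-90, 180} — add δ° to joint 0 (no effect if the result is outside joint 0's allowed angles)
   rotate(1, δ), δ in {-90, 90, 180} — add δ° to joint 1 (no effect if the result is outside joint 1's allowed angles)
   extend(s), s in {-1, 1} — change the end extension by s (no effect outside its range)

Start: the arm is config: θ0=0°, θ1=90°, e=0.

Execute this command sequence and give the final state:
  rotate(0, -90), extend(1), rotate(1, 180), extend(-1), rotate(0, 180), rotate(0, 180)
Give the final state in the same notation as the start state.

start: config: θ0=0°, θ1=90°, e=0
[1] after rotate(0, -90): config: θ0=270°, θ1=90°, e=0
[2] after extend(1): config: θ0=270°, θ1=90°, e=1
[3] after rotate(1, 180): config: θ0=270°, θ1=270°, e=1
[4] after extend(-1): config: θ0=270°, θ1=270°, e=0
[5] after rotate(0, 180): config: θ0=90°, θ1=270°, e=0
[6] after rotate(0, 180): config: θ0=270°, θ1=270°, e=0

config: θ0=270°, θ1=270°, e=0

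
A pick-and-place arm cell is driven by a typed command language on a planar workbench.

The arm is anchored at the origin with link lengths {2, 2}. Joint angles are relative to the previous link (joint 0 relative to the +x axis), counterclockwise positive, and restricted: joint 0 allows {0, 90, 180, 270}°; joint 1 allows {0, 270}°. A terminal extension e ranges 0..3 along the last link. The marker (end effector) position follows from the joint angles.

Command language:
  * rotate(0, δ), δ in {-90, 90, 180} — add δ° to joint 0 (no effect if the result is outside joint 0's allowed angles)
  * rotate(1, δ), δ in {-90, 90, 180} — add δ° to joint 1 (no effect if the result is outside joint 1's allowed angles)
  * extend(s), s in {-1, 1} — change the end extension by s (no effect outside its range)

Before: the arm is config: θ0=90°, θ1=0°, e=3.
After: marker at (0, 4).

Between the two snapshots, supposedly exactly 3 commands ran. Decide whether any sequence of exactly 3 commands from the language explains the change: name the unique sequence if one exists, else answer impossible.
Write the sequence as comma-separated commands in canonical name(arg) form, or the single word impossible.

from: config: θ0=90°, θ1=0°, e=3
1. extend(-1) → config: θ0=90°, θ1=0°, e=2
2. extend(-1) → config: θ0=90°, θ1=0°, e=1
3. extend(-1) → config: θ0=90°, θ1=0°, e=0
all 512 alternatives checked — unique.

extend(-1), extend(-1), extend(-1)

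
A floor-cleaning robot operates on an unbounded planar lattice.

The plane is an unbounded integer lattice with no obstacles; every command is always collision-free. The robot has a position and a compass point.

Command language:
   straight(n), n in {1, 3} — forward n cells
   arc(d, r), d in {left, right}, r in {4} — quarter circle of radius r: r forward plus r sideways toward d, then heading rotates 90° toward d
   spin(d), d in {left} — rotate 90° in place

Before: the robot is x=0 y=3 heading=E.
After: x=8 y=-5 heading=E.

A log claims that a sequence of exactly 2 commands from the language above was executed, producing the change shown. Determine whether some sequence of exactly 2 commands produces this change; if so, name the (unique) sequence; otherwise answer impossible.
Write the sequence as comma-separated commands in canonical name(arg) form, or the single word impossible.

arc(right, 4), arc(left, 4)

key: order matters: swapping arc(right, 4) and arc(left, 4) lands elsewhere
t0: x=0 y=3 heading=E
1. arc(right, 4) → x=4 y=-1 heading=S
2. arc(left, 4) → x=8 y=-5 heading=E
no other 2-command option fits: unique.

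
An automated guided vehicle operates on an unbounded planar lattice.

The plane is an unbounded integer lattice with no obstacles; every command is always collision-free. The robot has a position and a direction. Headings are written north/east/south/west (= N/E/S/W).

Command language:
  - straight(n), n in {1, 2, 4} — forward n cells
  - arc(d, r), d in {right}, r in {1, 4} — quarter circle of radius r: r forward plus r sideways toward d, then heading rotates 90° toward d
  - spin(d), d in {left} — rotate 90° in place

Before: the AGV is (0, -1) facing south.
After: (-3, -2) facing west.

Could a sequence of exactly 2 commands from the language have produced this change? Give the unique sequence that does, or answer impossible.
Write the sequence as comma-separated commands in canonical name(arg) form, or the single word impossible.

arc(right, 1), straight(2)

key: position moved to (-3,-2) AND the heading swung to W — translation plus rotation needed
t0: (0, -1) facing south
step 1 (arc(right, 1)): (-1, -2) facing west
step 2 (straight(2)): (-3, -2) facing west
no rival 2-sequence matches.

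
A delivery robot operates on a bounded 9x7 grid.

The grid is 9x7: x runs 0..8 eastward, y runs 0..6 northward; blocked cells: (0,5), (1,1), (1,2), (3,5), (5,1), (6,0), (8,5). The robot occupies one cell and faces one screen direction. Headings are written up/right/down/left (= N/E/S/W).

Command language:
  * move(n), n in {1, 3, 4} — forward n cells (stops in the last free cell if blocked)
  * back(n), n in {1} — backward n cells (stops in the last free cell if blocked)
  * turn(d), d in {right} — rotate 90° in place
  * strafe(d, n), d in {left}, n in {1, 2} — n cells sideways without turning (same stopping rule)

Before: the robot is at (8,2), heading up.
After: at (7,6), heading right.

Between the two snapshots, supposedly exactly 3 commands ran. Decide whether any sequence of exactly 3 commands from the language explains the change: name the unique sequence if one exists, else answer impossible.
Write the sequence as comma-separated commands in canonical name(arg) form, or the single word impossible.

key: running turn(right) before strafe(left, 1) would end elsewhere — order is forced
start: at (8,2), heading up
1. strafe(left, 1) → at (7,2), heading up
2. move(4) → at (7,6), heading up
3. turn(right) → at (7,6), heading right
no other 3-command option fits: unique.

strafe(left, 1), move(4), turn(right)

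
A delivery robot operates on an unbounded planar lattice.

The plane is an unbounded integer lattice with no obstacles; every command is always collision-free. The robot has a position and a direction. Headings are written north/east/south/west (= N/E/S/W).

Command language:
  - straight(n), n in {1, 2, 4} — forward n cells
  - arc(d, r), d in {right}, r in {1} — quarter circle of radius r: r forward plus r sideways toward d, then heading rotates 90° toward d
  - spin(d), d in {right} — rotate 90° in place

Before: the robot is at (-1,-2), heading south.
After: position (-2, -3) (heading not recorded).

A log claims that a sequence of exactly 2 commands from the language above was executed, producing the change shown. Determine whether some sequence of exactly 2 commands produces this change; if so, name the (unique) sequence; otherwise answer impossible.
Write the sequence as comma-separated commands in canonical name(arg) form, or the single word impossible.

arc(right, 1), spin(right)

key: order matters: swapping arc(right, 1) and spin(right) lands elsewhere
from: at (-1,-2), heading south
step 1 (arc(right, 1)): at (-2,-3), heading west
step 2 (spin(right)): at (-2,-3), heading north
all 25 alternatives checked — unique.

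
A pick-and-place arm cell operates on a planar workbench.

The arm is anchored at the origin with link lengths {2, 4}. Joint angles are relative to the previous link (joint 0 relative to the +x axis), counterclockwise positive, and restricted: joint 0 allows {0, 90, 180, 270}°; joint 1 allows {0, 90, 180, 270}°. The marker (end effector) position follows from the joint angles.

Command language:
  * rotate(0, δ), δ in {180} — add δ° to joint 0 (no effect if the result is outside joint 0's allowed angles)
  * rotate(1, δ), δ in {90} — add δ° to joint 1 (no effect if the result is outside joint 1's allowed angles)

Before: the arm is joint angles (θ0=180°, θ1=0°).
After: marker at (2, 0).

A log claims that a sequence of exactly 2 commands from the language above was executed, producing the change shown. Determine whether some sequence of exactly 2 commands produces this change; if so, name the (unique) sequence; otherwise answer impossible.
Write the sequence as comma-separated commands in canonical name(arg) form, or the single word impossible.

rotate(1, 90), rotate(1, 90)

begin: joint angles (θ0=180°, θ1=0°)
1. rotate(1, 90) → joint angles (θ0=180°, θ1=90°)
2. rotate(1, 90) → joint angles (θ0=180°, θ1=180°)
no rival 2-sequence matches.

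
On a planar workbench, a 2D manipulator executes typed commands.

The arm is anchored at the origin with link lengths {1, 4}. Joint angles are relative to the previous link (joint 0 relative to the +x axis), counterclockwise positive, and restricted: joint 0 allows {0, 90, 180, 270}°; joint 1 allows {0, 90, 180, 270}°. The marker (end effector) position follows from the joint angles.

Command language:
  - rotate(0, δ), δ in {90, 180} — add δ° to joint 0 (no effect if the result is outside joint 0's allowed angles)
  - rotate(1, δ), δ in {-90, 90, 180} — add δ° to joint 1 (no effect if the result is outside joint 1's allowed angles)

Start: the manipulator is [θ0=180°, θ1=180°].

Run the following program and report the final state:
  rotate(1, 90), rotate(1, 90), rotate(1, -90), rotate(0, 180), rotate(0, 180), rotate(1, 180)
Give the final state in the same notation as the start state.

[θ0=180°, θ1=90°]

begin: [θ0=180°, θ1=180°]
1. rotate(1, 90) → [θ0=180°, θ1=270°]
2. rotate(1, 90) → [θ0=180°, θ1=0°]
3. rotate(1, -90) → [θ0=180°, θ1=270°]
4. rotate(0, 180) → [θ0=0°, θ1=270°]
5. rotate(0, 180) → [θ0=180°, θ1=270°]
6. rotate(1, 180) → [θ0=180°, θ1=90°]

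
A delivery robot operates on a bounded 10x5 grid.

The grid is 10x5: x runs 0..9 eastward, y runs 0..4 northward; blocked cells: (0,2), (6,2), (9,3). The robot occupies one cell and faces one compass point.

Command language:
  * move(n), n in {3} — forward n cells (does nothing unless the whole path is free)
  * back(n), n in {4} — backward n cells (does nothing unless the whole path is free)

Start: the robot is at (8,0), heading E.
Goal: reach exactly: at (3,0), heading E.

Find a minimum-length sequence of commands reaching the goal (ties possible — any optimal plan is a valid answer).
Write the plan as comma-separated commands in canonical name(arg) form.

begin: at (8,0), heading E
t=1 back(4) ⇒ at (4,0), heading E
t=2 back(4) ⇒ at (0,0), heading E
t=3 move(3) ⇒ at (3,0), heading E
shorter routes all fall short; 3 is best.

back(4), back(4), move(3)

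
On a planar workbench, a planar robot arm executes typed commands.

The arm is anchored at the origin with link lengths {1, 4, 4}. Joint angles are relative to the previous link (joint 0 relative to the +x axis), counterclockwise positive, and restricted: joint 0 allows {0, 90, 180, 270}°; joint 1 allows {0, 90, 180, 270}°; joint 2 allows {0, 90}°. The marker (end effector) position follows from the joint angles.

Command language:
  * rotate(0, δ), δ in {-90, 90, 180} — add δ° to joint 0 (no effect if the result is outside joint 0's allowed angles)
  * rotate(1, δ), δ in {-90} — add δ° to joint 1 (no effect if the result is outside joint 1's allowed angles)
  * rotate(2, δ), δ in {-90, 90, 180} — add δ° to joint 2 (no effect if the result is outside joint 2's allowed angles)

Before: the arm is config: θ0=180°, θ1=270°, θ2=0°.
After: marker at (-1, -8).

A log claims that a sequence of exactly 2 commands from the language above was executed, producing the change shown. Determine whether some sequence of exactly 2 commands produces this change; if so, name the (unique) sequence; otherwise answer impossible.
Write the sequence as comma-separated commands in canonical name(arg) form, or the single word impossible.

begin: config: θ0=180°, θ1=270°, θ2=0°
step 1 (rotate(1, -90)): config: θ0=180°, θ1=180°, θ2=0°
step 2 (rotate(1, -90)): config: θ0=180°, θ1=90°, θ2=0°
uniquely the one of 49 2-step routes that fits.

rotate(1, -90), rotate(1, -90)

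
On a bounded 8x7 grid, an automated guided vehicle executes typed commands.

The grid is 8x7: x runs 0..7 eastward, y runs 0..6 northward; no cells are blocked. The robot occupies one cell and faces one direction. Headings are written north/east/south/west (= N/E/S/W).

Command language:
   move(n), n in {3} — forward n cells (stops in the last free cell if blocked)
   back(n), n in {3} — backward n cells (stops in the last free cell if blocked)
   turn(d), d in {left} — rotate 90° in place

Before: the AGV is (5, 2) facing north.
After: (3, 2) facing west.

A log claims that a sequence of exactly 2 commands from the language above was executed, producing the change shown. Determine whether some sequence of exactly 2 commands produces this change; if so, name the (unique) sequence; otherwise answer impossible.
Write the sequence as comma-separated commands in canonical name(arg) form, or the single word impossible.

impossible

checked all 2-command options: none fits.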